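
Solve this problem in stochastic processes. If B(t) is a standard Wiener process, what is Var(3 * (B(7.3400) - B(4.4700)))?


Var(alpha*(B(t)-B(s))) = alpha^2 * (t-s)
= 3^2 * (7.3400 - 4.4700)
= 9 * 2.8700
= 25.8300

25.8300


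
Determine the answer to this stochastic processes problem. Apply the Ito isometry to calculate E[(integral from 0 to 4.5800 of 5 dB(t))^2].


By Ito isometry: E[(int f dB)^2] = int f^2 dt
= 5^2 * 4.5800
= 25 * 4.5800 = 114.5000

114.5000


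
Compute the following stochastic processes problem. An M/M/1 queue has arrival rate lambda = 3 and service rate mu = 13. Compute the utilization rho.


rho = lambda/mu
= 3/13
= 0.2308

0.2308


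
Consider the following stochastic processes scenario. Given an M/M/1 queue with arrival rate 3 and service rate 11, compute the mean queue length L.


rho = 3/11 = 0.2727
L = rho/(1-rho)
= 0.2727/0.7273
= 0.3750

0.3750


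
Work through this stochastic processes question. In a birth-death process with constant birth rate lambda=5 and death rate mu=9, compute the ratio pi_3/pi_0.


For birth-death process, pi_n/pi_0 = (lambda/mu)^n
= (5/9)^3
= 0.1715

0.1715


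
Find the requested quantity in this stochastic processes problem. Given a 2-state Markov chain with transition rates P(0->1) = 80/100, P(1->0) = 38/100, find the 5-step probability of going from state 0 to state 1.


Computing P^5 by matrix multiplication.
P = [[0.2000, 0.8000], [0.3800, 0.6200]]
After raising P to the power 5:
P^5(0,1) = 0.6781

0.6781


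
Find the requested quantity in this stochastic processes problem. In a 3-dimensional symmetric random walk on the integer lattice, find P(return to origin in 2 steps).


P(return in 2 steps) = P(reverse first step) = 1/(2d)
= 1/6
= 0.1667

0.1667


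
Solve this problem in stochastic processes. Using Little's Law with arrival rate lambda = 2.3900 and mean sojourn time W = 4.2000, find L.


Little's Law: L = lambda * W
= 2.3900 * 4.2000
= 10.0380

10.0380


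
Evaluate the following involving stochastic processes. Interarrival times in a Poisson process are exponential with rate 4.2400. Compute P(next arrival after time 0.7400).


P(X > t) = exp(-lambda * t)
= exp(-4.2400 * 0.7400)
= exp(-3.1376) = 0.0434

0.0434


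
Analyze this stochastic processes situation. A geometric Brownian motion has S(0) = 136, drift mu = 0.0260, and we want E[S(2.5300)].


E[S(t)] = S(0) * exp(mu * t)
= 136 * exp(0.0260 * 2.5300)
= 136 * 1.0680
= 145.2469

145.2469


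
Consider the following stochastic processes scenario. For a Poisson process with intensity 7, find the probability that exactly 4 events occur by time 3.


P(N(t)=k) = (lambda*t)^k * exp(-lambda*t) / k!
lambda*t = 21
= 21^4 * exp(-21) / 4!
= 194481 * 7.5826e-10 / 24
= 6.1444e-06

6.1444e-06


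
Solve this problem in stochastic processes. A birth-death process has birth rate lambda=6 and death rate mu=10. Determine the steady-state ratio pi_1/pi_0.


For birth-death process, pi_n/pi_0 = (lambda/mu)^n
= (6/10)^1
= 0.6000

0.6000


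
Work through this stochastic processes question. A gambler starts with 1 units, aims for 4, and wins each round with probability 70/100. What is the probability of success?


Gambler's ruin formula:
r = q/p = 0.3000/0.7000 = 0.4286
P(win) = (1 - r^i)/(1 - r^N)
= (1 - 0.4286^1)/(1 - 0.4286^4)
= 0.5914

0.5914


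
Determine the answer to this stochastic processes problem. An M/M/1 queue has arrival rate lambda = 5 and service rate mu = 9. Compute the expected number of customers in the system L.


rho = 5/9 = 0.5556
L = rho/(1-rho)
= 0.5556/0.4444
= 1.2500

1.2500


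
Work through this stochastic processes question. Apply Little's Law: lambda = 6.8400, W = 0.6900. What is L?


Little's Law: L = lambda * W
= 6.8400 * 0.6900
= 4.7196

4.7196


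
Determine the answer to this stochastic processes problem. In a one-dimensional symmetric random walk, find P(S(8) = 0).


P(S(8) = 0) = C(8,4) / 4^4
= 70 / 256
= 0.2734

0.2734


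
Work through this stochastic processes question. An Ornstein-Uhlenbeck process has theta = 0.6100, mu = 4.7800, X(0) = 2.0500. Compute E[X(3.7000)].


E[X(t)] = mu + (X(0) - mu)*exp(-theta*t)
= 4.7800 + (2.0500 - 4.7800)*exp(-0.6100*3.7000)
= 4.7800 + -2.7300 * 0.1047
= 4.4943

4.4943


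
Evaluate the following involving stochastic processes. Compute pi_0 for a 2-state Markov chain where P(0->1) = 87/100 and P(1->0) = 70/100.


Stationary distribution: pi_0 = p10/(p01+p10), pi_1 = p01/(p01+p10)
p01 = 0.8700, p10 = 0.7000
pi_0 = 0.4459

0.4459


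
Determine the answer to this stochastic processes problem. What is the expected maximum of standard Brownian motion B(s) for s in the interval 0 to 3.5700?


E(max B(s)) = sqrt(2t/pi)
= sqrt(2*3.5700/pi)
= sqrt(2.2727)
= 1.5076

1.5076


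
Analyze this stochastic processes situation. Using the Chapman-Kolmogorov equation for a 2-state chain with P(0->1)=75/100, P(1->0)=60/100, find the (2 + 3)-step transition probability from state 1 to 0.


P^5 = P^2 * P^3
Computing via matrix multiplication of the transition matrix.
Entry (1,0) of P^5 = 0.4468

0.4468


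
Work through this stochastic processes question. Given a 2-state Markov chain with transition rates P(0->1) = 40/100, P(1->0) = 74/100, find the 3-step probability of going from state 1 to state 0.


Computing P^3 by matrix multiplication.
P = [[0.6000, 0.4000], [0.7400, 0.2600]]
After raising P to the power 3:
P^3(1,0) = 0.6509

0.6509


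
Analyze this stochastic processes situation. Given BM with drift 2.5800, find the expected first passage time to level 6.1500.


Expected first passage time = a/mu
= 6.1500/2.5800
= 2.3837

2.3837


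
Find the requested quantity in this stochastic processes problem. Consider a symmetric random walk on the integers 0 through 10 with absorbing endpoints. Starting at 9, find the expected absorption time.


For symmetric RW on 0,...,N with absorbing barriers, E(i) = i*(N-i)
E(9) = 9 * 1 = 9

9


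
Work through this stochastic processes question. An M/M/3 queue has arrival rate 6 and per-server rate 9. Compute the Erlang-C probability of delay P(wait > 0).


a = lambda/mu = 0.6667
rho = a/c = 0.2222
Erlang-C formula applied:
C(c,a) = 0.0325

0.0325


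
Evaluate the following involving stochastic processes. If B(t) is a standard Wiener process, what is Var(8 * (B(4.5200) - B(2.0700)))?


Var(alpha*(B(t)-B(s))) = alpha^2 * (t-s)
= 8^2 * (4.5200 - 2.0700)
= 64 * 2.4500
= 156.8000

156.8000


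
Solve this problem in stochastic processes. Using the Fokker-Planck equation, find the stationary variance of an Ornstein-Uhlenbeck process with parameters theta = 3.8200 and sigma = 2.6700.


Stationary variance = sigma^2 / (2*theta)
= 2.6700^2 / (2*3.8200)
= 7.1289 / 7.6400
= 0.9331

0.9331


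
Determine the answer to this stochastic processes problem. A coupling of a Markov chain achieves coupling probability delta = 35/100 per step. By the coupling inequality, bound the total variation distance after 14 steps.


TV distance bound <= (1-delta)^n
= (1 - 0.3500)^14
= 0.6500^14
= 0.0024

0.0024


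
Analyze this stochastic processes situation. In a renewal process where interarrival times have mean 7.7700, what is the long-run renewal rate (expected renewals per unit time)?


Long-run renewal rate = 1/E(X)
= 1/7.7700
= 0.1287

0.1287


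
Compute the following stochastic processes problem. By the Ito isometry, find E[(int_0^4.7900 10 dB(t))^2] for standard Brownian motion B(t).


By Ito isometry: E[(int f dB)^2] = int f^2 dt
= 10^2 * 4.7900
= 100 * 4.7900 = 479.0000

479.0000


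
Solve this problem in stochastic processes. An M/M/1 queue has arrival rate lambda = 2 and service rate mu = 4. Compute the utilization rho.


rho = lambda/mu
= 2/4
= 0.5000

0.5000


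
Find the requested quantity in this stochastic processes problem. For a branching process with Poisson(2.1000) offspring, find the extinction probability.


Since mu = 2.1000 > 1, extinction prob q < 1.
Solve s = exp(mu*(s-1)) iteratively.
q = 0.1779

0.1779


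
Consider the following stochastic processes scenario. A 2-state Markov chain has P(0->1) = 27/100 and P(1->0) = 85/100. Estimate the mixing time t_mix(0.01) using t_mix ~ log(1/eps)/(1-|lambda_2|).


lambda_2 = |1 - p01 - p10| = |1 - 0.2700 - 0.8500| = 0.1200
t_mix ~ log(1/eps)/(1 - |lambda_2|)
= log(100)/(1 - 0.1200) = 4.6052/0.8800
= 5.2331

5.2331


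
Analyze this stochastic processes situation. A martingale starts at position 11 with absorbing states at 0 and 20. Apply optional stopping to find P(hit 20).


By optional stopping theorem: E(M at tau) = M(0) = 11
P(hit 20)*20 + P(hit 0)*0 = 11
P(hit 20) = (11 - 0)/(20 - 0) = 11/20 = 0.5500

0.5500


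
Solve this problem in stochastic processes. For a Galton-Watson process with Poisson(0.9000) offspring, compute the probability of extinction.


Since mu = 0.9000 <= 1, extinction probability = 1.

1.0000


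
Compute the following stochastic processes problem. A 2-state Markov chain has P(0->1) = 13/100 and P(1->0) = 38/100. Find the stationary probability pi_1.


Stationary distribution: pi_0 = p10/(p01+p10), pi_1 = p01/(p01+p10)
p01 = 0.1300, p10 = 0.3800
pi_1 = 0.2549

0.2549


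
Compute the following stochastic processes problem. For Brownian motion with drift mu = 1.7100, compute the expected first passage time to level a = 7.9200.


Expected first passage time = a/mu
= 7.9200/1.7100
= 4.6316

4.6316


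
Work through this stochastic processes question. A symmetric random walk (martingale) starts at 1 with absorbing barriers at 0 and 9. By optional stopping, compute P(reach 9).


By optional stopping theorem: E(M at tau) = M(0) = 1
P(hit 9)*9 + P(hit 0)*0 = 1
P(hit 9) = (1 - 0)/(9 - 0) = 1/9 = 0.1111

0.1111


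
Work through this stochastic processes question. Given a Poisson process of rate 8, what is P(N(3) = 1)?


P(N(t)=k) = (lambda*t)^k * exp(-lambda*t) / k!
lambda*t = 24
= 24^1 * exp(-24) / 1!
= 24 * 3.7751e-11 / 1
= 9.0603e-10

9.0603e-10


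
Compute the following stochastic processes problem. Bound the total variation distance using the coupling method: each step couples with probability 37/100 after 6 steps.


TV distance bound <= (1-delta)^n
= (1 - 0.3700)^6
= 0.6300^6
= 0.0625

0.0625


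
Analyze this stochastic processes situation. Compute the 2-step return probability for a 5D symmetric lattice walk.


P(return in 2 steps) = P(reverse first step) = 1/(2d)
= 1/10
= 0.1000

0.1000


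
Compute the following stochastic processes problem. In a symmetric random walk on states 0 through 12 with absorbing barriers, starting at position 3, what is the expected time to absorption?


For symmetric RW on 0,...,N with absorbing barriers, E(i) = i*(N-i)
E(3) = 3 * 9 = 27

27


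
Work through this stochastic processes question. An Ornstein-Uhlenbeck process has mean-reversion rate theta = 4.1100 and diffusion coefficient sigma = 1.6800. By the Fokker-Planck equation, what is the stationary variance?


Stationary variance = sigma^2 / (2*theta)
= 1.6800^2 / (2*4.1100)
= 2.8224 / 8.2200
= 0.3434

0.3434


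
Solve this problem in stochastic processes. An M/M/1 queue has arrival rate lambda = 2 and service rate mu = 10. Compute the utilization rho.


rho = lambda/mu
= 2/10
= 0.2000

0.2000


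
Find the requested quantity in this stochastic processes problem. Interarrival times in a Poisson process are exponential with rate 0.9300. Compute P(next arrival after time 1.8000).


P(X > t) = exp(-lambda * t)
= exp(-0.9300 * 1.8000)
= exp(-1.6740) = 0.1875

0.1875


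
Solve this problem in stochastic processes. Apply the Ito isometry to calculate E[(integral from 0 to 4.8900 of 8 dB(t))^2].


By Ito isometry: E[(int f dB)^2] = int f^2 dt
= 8^2 * 4.8900
= 64 * 4.8900 = 312.9600

312.9600


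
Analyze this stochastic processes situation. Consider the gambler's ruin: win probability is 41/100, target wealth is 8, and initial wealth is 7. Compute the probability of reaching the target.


Gambler's ruin formula:
r = q/p = 0.5900/0.4100 = 1.4390
P(win) = (1 - r^i)/(1 - r^N)
= (1 - 1.4390^7)/(1 - 1.4390^8)
= 0.6774

0.6774


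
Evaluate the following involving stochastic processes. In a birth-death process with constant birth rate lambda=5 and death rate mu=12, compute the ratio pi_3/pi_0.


For birth-death process, pi_n/pi_0 = (lambda/mu)^n
= (5/12)^3
= 0.0723

0.0723


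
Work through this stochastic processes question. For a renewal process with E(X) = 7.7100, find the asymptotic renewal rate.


Long-run renewal rate = 1/E(X)
= 1/7.7100
= 0.1297

0.1297


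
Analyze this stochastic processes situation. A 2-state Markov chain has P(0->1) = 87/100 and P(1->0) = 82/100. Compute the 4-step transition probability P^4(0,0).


Computing P^4 by matrix multiplication.
P = [[0.1300, 0.8700], [0.8200, 0.1800]]
After raising P to the power 4:
P^4(0,0) = 0.6019

0.6019


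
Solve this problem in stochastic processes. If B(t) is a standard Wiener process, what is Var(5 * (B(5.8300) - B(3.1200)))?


Var(alpha*(B(t)-B(s))) = alpha^2 * (t-s)
= 5^2 * (5.8300 - 3.1200)
= 25 * 2.7100
= 67.7500

67.7500


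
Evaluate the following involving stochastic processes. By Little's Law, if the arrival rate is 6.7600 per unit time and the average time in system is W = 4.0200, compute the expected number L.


Little's Law: L = lambda * W
= 6.7600 * 4.0200
= 27.1752

27.1752


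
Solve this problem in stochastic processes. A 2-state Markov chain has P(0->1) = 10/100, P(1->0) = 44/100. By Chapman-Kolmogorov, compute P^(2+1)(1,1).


P^3 = P^2 * P^1
Computing via matrix multiplication of the transition matrix.
Entry (1,1) of P^3 = 0.2645

0.2645


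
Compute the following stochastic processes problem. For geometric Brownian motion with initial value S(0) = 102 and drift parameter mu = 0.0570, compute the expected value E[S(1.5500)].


E[S(t)] = S(0) * exp(mu * t)
= 102 * exp(0.0570 * 1.5500)
= 102 * 1.0924
= 111.4218

111.4218


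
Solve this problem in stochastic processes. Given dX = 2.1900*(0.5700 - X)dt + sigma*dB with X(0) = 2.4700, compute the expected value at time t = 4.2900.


E[X(t)] = mu + (X(0) - mu)*exp(-theta*t)
= 0.5700 + (2.4700 - 0.5700)*exp(-2.1900*4.2900)
= 0.5700 + 1.9000 * 8.3130e-05
= 0.5702

0.5702


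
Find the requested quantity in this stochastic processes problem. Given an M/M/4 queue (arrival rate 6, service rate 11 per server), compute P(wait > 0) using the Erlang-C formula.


a = lambda/mu = 0.5455
rho = a/c = 0.1364
Erlang-C formula applied:
C(c,a) = 0.0025

0.0025


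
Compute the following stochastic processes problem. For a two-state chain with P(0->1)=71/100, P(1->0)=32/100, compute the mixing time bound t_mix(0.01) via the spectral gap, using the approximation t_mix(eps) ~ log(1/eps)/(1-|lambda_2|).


lambda_2 = |1 - p01 - p10| = |1 - 0.7100 - 0.3200| = 0.0300
t_mix ~ log(1/eps)/(1 - |lambda_2|)
= log(100)/(1 - 0.0300) = 4.6052/0.9700
= 4.7476

4.7476


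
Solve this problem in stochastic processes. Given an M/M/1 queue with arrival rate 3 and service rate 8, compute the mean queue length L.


rho = 3/8 = 0.3750
L = rho/(1-rho)
= 0.3750/0.6250
= 0.6000

0.6000


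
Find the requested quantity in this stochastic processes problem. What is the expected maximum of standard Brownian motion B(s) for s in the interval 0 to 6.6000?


E(max B(s)) = sqrt(2t/pi)
= sqrt(2*6.6000/pi)
= sqrt(4.2017)
= 2.0498

2.0498


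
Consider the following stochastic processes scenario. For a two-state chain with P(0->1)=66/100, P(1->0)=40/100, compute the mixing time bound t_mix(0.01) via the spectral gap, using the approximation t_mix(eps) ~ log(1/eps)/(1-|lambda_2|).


lambda_2 = |1 - p01 - p10| = |1 - 0.6600 - 0.4000| = 0.0600
t_mix ~ log(1/eps)/(1 - |lambda_2|)
= log(100)/(1 - 0.0600) = 4.6052/0.9400
= 4.8991

4.8991


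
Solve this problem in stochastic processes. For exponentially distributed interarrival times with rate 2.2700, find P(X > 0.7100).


P(X > t) = exp(-lambda * t)
= exp(-2.2700 * 0.7100)
= exp(-1.6117) = 0.1995

0.1995


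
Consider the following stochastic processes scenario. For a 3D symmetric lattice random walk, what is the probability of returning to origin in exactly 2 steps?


P(return in 2 steps) = P(reverse first step) = 1/(2d)
= 1/6
= 0.1667

0.1667


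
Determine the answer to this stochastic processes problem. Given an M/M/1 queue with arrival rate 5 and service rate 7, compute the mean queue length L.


rho = 5/7 = 0.7143
L = rho/(1-rho)
= 0.7143/0.2857
= 2.5000

2.5000


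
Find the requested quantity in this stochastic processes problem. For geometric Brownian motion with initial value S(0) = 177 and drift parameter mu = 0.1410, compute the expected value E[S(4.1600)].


E[S(t)] = S(0) * exp(mu * t)
= 177 * exp(0.1410 * 4.1600)
= 177 * 1.7978
= 318.2094

318.2094


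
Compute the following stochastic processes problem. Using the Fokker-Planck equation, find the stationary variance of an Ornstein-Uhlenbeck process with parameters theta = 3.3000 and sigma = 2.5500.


Stationary variance = sigma^2 / (2*theta)
= 2.5500^2 / (2*3.3000)
= 6.5025 / 6.6000
= 0.9852

0.9852


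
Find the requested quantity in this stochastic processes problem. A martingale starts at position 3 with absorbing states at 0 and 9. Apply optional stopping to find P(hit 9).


By optional stopping theorem: E(M at tau) = M(0) = 3
P(hit 9)*9 + P(hit 0)*0 = 3
P(hit 9) = (3 - 0)/(9 - 0) = 1/3 = 0.3333

0.3333


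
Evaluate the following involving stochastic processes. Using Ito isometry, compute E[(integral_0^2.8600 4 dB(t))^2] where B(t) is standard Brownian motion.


By Ito isometry: E[(int f dB)^2] = int f^2 dt
= 4^2 * 2.8600
= 16 * 2.8600 = 45.7600

45.7600


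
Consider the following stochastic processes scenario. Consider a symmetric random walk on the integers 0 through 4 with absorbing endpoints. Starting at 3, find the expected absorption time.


For symmetric RW on 0,...,N with absorbing barriers, E(i) = i*(N-i)
E(3) = 3 * 1 = 3

3


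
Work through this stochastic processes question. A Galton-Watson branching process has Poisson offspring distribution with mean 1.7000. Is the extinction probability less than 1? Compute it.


Since mu = 1.7000 > 1, extinction prob q < 1.
Solve s = exp(mu*(s-1)) iteratively.
q = 0.3088

0.3088


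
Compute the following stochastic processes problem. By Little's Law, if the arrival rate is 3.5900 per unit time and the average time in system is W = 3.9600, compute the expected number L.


Little's Law: L = lambda * W
= 3.5900 * 3.9600
= 14.2164

14.2164


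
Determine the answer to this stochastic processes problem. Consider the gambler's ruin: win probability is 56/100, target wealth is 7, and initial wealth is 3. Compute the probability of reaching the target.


Gambler's ruin formula:
r = q/p = 0.4400/0.5600 = 0.7857
P(win) = (1 - r^i)/(1 - r^N)
= (1 - 0.7857^3)/(1 - 0.7857^7)
= 0.6317

0.6317


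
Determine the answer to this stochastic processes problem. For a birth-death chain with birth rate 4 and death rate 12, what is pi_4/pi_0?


For birth-death process, pi_n/pi_0 = (lambda/mu)^n
= (4/12)^4
= 0.0123

0.0123


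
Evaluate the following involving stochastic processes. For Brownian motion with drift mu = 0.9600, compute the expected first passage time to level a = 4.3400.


Expected first passage time = a/mu
= 4.3400/0.9600
= 4.5208

4.5208


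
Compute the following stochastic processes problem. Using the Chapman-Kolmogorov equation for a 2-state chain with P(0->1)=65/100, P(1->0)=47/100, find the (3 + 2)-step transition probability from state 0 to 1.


P^5 = P^3 * P^2
Computing via matrix multiplication of the transition matrix.
Entry (0,1) of P^5 = 0.5804

0.5804


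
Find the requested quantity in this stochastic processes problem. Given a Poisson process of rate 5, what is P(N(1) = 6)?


P(N(t)=k) = (lambda*t)^k * exp(-lambda*t) / k!
lambda*t = 5
= 5^6 * exp(-5) / 6!
= 15625 * 0.0067 / 720
= 0.1462

0.1462


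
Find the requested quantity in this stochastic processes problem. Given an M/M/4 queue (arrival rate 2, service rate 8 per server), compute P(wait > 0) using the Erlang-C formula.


a = lambda/mu = 0.2500
rho = a/c = 0.0625
Erlang-C formula applied:
C(c,a) = 1.3521e-04

1.3521e-04


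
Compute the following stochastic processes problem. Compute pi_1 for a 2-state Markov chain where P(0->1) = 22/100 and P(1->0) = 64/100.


Stationary distribution: pi_0 = p10/(p01+p10), pi_1 = p01/(p01+p10)
p01 = 0.2200, p10 = 0.6400
pi_1 = 0.2558

0.2558


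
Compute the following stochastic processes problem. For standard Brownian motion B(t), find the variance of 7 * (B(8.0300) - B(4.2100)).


Var(alpha*(B(t)-B(s))) = alpha^2 * (t-s)
= 7^2 * (8.0300 - 4.2100)
= 49 * 3.8200
= 187.1800

187.1800


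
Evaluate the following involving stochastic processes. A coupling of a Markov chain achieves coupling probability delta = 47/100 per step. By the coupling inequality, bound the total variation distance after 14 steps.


TV distance bound <= (1-delta)^n
= (1 - 0.4700)^14
= 0.5300^14
= 1.3799e-04

1.3799e-04


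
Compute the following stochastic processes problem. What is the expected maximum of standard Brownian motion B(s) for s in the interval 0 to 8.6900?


E(max B(s)) = sqrt(2t/pi)
= sqrt(2*8.6900/pi)
= sqrt(5.5322)
= 2.3521

2.3521


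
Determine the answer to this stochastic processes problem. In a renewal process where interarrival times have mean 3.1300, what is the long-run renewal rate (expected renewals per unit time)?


Long-run renewal rate = 1/E(X)
= 1/3.1300
= 0.3195

0.3195


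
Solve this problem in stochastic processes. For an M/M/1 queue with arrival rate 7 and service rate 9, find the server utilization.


rho = lambda/mu
= 7/9
= 0.7778

0.7778


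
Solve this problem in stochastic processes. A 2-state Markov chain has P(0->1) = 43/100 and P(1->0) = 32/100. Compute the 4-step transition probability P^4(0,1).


Computing P^4 by matrix multiplication.
P = [[0.5700, 0.4300], [0.3200, 0.6800]]
After raising P to the power 4:
P^4(0,1) = 0.5711

0.5711


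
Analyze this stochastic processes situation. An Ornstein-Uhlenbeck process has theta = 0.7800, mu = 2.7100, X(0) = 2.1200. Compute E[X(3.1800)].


E[X(t)] = mu + (X(0) - mu)*exp(-theta*t)
= 2.7100 + (2.1200 - 2.7100)*exp(-0.7800*3.1800)
= 2.7100 + -0.5900 * 0.0837
= 2.6606

2.6606


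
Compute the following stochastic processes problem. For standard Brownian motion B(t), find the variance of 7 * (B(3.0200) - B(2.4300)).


Var(alpha*(B(t)-B(s))) = alpha^2 * (t-s)
= 7^2 * (3.0200 - 2.4300)
= 49 * 0.5900
= 28.9100

28.9100


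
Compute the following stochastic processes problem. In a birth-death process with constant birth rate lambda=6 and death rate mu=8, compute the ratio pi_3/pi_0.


For birth-death process, pi_n/pi_0 = (lambda/mu)^n
= (6/8)^3
= 0.4219

0.4219


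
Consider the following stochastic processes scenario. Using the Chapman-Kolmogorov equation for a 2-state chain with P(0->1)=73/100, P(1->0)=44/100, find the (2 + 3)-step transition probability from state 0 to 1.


P^5 = P^2 * P^3
Computing via matrix multiplication of the transition matrix.
Entry (0,1) of P^5 = 0.6240

0.6240


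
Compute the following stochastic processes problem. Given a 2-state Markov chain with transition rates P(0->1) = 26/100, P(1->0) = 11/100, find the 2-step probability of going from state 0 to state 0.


Computing P^2 by matrix multiplication.
P = [[0.7400, 0.2600], [0.1100, 0.8900]]
After raising P to the power 2:
P^2(0,0) = 0.5762

0.5762


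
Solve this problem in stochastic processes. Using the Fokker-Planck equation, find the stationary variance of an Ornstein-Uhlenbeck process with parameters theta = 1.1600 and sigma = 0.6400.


Stationary variance = sigma^2 / (2*theta)
= 0.6400^2 / (2*1.1600)
= 0.4096 / 2.3200
= 0.1766

0.1766


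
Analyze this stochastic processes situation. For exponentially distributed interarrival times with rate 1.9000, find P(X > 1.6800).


P(X > t) = exp(-lambda * t)
= exp(-1.9000 * 1.6800)
= exp(-3.1920) = 0.0411

0.0411


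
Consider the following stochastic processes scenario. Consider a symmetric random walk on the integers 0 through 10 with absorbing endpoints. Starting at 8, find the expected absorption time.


For symmetric RW on 0,...,N with absorbing barriers, E(i) = i*(N-i)
E(8) = 8 * 2 = 16

16


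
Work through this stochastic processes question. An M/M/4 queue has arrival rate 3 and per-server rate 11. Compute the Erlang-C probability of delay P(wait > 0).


a = lambda/mu = 0.2727
rho = a/c = 0.0682
Erlang-C formula applied:
C(c,a) = 1.8833e-04

1.8833e-04


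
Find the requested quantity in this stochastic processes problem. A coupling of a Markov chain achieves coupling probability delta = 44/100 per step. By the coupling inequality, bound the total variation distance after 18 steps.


TV distance bound <= (1-delta)^n
= (1 - 0.4400)^18
= 0.5600^18
= 2.9335e-05

2.9335e-05


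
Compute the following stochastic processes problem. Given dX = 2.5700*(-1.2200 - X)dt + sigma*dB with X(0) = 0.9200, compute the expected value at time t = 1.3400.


E[X(t)] = mu + (X(0) - mu)*exp(-theta*t)
= -1.2200 + (0.9200 - -1.2200)*exp(-2.5700*1.3400)
= -1.2200 + 2.1400 * 0.0319
= -1.1516

-1.1516


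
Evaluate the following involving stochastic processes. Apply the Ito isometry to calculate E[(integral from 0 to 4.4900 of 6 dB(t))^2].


By Ito isometry: E[(int f dB)^2] = int f^2 dt
= 6^2 * 4.4900
= 36 * 4.4900 = 161.6400

161.6400


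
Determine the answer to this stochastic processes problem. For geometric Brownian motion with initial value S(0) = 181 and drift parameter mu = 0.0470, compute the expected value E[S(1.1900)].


E[S(t)] = S(0) * exp(mu * t)
= 181 * exp(0.0470 * 1.1900)
= 181 * 1.0575
= 191.4118

191.4118


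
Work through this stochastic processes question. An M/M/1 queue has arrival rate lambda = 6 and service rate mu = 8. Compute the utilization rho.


rho = lambda/mu
= 6/8
= 0.7500

0.7500


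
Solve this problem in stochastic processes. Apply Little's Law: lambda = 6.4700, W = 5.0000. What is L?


Little's Law: L = lambda * W
= 6.4700 * 5.0000
= 32.3500

32.3500


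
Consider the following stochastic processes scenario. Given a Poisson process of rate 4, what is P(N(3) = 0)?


P(N(t)=k) = (lambda*t)^k * exp(-lambda*t) / k!
lambda*t = 12
= 12^0 * exp(-12) / 0!
= 1 * 6.1442e-06 / 1
= 6.1442e-06

6.1442e-06


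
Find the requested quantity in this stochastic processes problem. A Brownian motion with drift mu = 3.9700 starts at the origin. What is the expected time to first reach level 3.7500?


Expected first passage time = a/mu
= 3.7500/3.9700
= 0.9446

0.9446


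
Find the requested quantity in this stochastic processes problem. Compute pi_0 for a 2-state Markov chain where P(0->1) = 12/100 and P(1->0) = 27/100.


Stationary distribution: pi_0 = p10/(p01+p10), pi_1 = p01/(p01+p10)
p01 = 0.1200, p10 = 0.2700
pi_0 = 0.6923

0.6923


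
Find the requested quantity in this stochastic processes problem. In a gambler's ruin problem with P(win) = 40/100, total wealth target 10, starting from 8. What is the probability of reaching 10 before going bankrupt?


Gambler's ruin formula:
r = q/p = 0.6000/0.4000 = 1.5000
P(win) = (1 - r^i)/(1 - r^N)
= (1 - 1.5000^8)/(1 - 1.5000^10)
= 0.4346

0.4346


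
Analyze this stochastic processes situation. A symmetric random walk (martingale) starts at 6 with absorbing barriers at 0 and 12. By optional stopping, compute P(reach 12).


By optional stopping theorem: E(M at tau) = M(0) = 6
P(hit 12)*12 + P(hit 0)*0 = 6
P(hit 12) = (6 - 0)/(12 - 0) = 1/2 = 0.5000

0.5000


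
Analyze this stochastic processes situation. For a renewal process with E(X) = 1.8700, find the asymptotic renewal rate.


Long-run renewal rate = 1/E(X)
= 1/1.8700
= 0.5348

0.5348


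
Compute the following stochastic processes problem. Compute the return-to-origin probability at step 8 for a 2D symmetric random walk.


P = C(8,4)^2 / 4^8
= 70^2 / 65536
= 4900 / 65536
= 0.0748

0.0748


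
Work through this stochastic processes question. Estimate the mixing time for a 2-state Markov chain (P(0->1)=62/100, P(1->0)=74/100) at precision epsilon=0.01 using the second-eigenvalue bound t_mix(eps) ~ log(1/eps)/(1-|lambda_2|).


lambda_2 = |1 - p01 - p10| = |1 - 0.6200 - 0.7400| = 0.3600
t_mix ~ log(1/eps)/(1 - |lambda_2|)
= log(100)/(1 - 0.3600) = 4.6052/0.6400
= 7.1956

7.1956


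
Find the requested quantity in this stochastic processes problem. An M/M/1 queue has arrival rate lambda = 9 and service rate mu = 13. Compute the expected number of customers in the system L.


rho = 9/13 = 0.6923
L = rho/(1-rho)
= 0.6923/0.3077
= 2.2500

2.2500


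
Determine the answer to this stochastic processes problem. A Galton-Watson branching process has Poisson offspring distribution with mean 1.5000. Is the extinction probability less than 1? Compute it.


Since mu = 1.5000 > 1, extinction prob q < 1.
Solve s = exp(mu*(s-1)) iteratively.
q = 0.4172

0.4172


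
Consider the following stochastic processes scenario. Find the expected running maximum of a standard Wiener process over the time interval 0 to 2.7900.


E(max B(s)) = sqrt(2t/pi)
= sqrt(2*2.7900/pi)
= sqrt(1.7762)
= 1.3327

1.3327


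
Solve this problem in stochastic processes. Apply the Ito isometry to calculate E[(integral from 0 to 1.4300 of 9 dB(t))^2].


By Ito isometry: E[(int f dB)^2] = int f^2 dt
= 9^2 * 1.4300
= 81 * 1.4300 = 115.8300

115.8300


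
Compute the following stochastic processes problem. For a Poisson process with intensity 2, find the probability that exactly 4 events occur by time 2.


P(N(t)=k) = (lambda*t)^k * exp(-lambda*t) / k!
lambda*t = 4
= 4^4 * exp(-4) / 4!
= 256 * 0.0183 / 24
= 0.1954

0.1954


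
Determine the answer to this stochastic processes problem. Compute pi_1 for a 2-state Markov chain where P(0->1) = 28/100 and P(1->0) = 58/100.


Stationary distribution: pi_0 = p10/(p01+p10), pi_1 = p01/(p01+p10)
p01 = 0.2800, p10 = 0.5800
pi_1 = 0.3256

0.3256


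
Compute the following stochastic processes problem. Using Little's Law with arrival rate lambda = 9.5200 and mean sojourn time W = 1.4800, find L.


Little's Law: L = lambda * W
= 9.5200 * 1.4800
= 14.0896

14.0896


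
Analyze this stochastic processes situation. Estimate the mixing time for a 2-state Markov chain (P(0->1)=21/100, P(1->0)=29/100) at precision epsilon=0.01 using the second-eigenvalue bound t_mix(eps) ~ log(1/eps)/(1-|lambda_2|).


lambda_2 = |1 - p01 - p10| = |1 - 0.2100 - 0.2900| = 0.5000
t_mix ~ log(1/eps)/(1 - |lambda_2|)
= log(100)/(1 - 0.5000) = 4.6052/0.5000
= 9.2103

9.2103


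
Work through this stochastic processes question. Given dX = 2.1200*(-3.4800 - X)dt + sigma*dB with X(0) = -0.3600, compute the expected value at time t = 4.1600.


E[X(t)] = mu + (X(0) - mu)*exp(-theta*t)
= -3.4800 + (-0.3600 - -3.4800)*exp(-2.1200*4.1600)
= -3.4800 + 3.1200 * 1.4787e-04
= -3.4795

-3.4795


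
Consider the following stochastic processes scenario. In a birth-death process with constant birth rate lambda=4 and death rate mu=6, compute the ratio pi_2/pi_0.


For birth-death process, pi_n/pi_0 = (lambda/mu)^n
= (4/6)^2
= 0.4444

0.4444


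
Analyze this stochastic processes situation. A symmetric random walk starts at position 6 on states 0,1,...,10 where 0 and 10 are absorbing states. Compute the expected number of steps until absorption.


For symmetric RW on 0,...,N with absorbing barriers, E(i) = i*(N-i)
E(6) = 6 * 4 = 24

24


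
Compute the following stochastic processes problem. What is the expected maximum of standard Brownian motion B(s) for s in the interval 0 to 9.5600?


E(max B(s)) = sqrt(2t/pi)
= sqrt(2*9.5600/pi)
= sqrt(6.0861)
= 2.4670

2.4670


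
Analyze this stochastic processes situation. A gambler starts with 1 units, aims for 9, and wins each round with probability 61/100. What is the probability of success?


Gambler's ruin formula:
r = q/p = 0.3900/0.6100 = 0.6393
P(win) = (1 - r^i)/(1 - r^N)
= (1 - 0.6393^1)/(1 - 0.6393^9)
= 0.3672

0.3672


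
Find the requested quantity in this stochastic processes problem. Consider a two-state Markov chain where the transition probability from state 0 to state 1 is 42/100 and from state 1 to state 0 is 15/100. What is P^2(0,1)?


Computing P^2 by matrix multiplication.
P = [[0.5800, 0.4200], [0.1500, 0.8500]]
After raising P to the power 2:
P^2(0,1) = 0.6006

0.6006


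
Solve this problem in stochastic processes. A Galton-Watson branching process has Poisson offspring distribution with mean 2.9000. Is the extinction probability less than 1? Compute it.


Since mu = 2.9000 > 1, extinction prob q < 1.
Solve s = exp(mu*(s-1)) iteratively.
q = 0.0668

0.0668


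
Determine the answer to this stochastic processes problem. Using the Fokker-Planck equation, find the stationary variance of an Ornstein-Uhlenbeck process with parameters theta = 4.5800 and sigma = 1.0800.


Stationary variance = sigma^2 / (2*theta)
= 1.0800^2 / (2*4.5800)
= 1.1664 / 9.1600
= 0.1273

0.1273


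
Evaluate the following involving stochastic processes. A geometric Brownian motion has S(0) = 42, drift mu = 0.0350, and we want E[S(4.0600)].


E[S(t)] = S(0) * exp(mu * t)
= 42 * exp(0.0350 * 4.0600)
= 42 * 1.1527
= 48.4131

48.4131


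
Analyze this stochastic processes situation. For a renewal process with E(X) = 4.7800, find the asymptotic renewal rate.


Long-run renewal rate = 1/E(X)
= 1/4.7800
= 0.2092

0.2092


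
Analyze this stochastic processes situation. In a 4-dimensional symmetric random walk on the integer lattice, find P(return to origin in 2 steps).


P(return in 2 steps) = P(reverse first step) = 1/(2d)
= 1/8
= 0.1250

0.1250


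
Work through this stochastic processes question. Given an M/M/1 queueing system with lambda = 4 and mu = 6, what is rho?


rho = lambda/mu
= 4/6
= 0.6667

0.6667


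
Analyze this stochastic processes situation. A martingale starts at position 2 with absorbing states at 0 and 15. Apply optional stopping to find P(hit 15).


By optional stopping theorem: E(M at tau) = M(0) = 2
P(hit 15)*15 + P(hit 0)*0 = 2
P(hit 15) = (2 - 0)/(15 - 0) = 2/15 = 0.1333

0.1333


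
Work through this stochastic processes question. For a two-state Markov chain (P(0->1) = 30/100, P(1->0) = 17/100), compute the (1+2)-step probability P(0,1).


P^3 = P^1 * P^2
Computing via matrix multiplication of the transition matrix.
Entry (0,1) of P^3 = 0.5433

0.5433


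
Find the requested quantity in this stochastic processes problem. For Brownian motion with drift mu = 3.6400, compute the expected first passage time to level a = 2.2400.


Expected first passage time = a/mu
= 2.2400/3.6400
= 0.6154

0.6154


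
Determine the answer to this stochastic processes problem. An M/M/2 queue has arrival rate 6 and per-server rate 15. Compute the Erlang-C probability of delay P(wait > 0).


a = lambda/mu = 0.4000
rho = a/c = 0.2000
Erlang-C formula applied:
C(c,a) = 0.0667

0.0667


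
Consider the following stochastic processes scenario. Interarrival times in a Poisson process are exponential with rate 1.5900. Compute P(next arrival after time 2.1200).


P(X > t) = exp(-lambda * t)
= exp(-1.5900 * 2.1200)
= exp(-3.3708) = 0.0344

0.0344


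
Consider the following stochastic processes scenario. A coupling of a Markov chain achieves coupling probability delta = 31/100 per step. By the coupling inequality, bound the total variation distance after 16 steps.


TV distance bound <= (1-delta)^n
= (1 - 0.3100)^16
= 0.6900^16
= 0.0026

0.0026


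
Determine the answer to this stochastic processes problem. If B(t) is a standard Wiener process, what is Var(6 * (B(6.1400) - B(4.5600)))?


Var(alpha*(B(t)-B(s))) = alpha^2 * (t-s)
= 6^2 * (6.1400 - 4.5600)
= 36 * 1.5800
= 56.8800

56.8800


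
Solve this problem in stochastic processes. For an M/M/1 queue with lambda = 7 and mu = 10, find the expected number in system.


rho = 7/10 = 0.7000
L = rho/(1-rho)
= 0.7000/0.3000
= 2.3333

2.3333


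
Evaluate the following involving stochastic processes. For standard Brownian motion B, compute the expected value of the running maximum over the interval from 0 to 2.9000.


E(max B(s)) = sqrt(2t/pi)
= sqrt(2*2.9000/pi)
= sqrt(1.8462)
= 1.3587

1.3587


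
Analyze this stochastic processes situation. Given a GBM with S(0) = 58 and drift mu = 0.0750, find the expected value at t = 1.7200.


E[S(t)] = S(0) * exp(mu * t)
= 58 * exp(0.0750 * 1.7200)
= 58 * 1.1377
= 65.9860

65.9860


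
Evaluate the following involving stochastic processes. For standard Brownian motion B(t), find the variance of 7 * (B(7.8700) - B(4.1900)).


Var(alpha*(B(t)-B(s))) = alpha^2 * (t-s)
= 7^2 * (7.8700 - 4.1900)
= 49 * 3.6800
= 180.3200

180.3200


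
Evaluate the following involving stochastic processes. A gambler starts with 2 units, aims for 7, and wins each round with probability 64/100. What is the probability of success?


Gambler's ruin formula:
r = q/p = 0.3600/0.6400 = 0.5625
P(win) = (1 - r^i)/(1 - r^N)
= (1 - 0.5625^2)/(1 - 0.5625^7)
= 0.6960

0.6960


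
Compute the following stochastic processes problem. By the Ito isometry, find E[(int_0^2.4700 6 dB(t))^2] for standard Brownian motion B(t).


By Ito isometry: E[(int f dB)^2] = int f^2 dt
= 6^2 * 2.4700
= 36 * 2.4700 = 88.9200

88.9200


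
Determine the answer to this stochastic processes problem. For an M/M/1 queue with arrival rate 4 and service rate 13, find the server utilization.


rho = lambda/mu
= 4/13
= 0.3077

0.3077


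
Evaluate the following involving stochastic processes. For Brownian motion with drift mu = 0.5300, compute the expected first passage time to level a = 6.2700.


Expected first passage time = a/mu
= 6.2700/0.5300
= 11.8302

11.8302


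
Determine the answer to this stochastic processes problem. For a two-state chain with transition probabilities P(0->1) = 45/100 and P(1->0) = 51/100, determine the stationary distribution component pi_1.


Stationary distribution: pi_0 = p10/(p01+p10), pi_1 = p01/(p01+p10)
p01 = 0.4500, p10 = 0.5100
pi_1 = 0.4688

0.4688


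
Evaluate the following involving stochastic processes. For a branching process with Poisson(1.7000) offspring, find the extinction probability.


Since mu = 1.7000 > 1, extinction prob q < 1.
Solve s = exp(mu*(s-1)) iteratively.
q = 0.3088

0.3088


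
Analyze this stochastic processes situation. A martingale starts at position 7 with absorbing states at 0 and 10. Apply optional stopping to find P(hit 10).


By optional stopping theorem: E(M at tau) = M(0) = 7
P(hit 10)*10 + P(hit 0)*0 = 7
P(hit 10) = (7 - 0)/(10 - 0) = 7/10 = 0.7000

0.7000


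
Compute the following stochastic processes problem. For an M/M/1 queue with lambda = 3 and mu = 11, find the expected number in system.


rho = 3/11 = 0.2727
L = rho/(1-rho)
= 0.2727/0.7273
= 0.3750

0.3750


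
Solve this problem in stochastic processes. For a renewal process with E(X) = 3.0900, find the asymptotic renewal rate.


Long-run renewal rate = 1/E(X)
= 1/3.0900
= 0.3236

0.3236


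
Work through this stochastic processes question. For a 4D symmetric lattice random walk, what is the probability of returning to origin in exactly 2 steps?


P(return in 2 steps) = P(reverse first step) = 1/(2d)
= 1/8
= 0.1250

0.1250


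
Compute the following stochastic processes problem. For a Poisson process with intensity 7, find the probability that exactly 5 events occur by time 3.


P(N(t)=k) = (lambda*t)^k * exp(-lambda*t) / k!
lambda*t = 21
= 21^5 * exp(-21) / 5!
= 4084101 * 7.5826e-10 / 120
= 2.5807e-05

2.5807e-05
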